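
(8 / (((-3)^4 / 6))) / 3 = 16 / 81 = 0.20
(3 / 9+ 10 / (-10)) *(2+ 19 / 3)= -5.56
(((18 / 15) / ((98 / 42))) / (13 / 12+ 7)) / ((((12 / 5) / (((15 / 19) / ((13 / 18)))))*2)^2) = 273375 / 82850222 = 0.00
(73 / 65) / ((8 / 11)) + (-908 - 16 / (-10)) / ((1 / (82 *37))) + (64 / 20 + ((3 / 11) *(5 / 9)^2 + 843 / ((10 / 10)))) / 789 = -335098015746089 / 121853160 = -2750014.98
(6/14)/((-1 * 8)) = -3/56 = -0.05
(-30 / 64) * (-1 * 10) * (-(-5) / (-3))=-125 / 16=-7.81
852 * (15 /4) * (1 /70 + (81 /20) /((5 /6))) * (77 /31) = 5995737 /155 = 38682.17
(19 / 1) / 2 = 9.50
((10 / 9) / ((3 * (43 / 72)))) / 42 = 40 / 2709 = 0.01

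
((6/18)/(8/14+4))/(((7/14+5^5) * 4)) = 1/171456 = 0.00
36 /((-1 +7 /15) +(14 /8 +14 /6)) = 720 /71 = 10.14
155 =155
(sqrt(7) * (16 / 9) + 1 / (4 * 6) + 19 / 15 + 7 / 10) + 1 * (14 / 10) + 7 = 16 * sqrt(7) / 9 + 1249 / 120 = 15.11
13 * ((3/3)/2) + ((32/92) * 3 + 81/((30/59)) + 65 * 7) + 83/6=438617/690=635.68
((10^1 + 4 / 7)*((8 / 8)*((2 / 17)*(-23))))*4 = -13616 / 119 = -114.42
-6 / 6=-1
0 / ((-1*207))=0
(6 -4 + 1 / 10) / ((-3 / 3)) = -21 / 10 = -2.10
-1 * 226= -226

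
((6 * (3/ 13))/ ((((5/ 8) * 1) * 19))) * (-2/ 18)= -16/ 1235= -0.01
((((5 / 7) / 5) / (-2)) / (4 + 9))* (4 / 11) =-2 / 1001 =-0.00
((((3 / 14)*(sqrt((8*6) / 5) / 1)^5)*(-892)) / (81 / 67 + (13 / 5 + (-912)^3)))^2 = 127981747685818368 / 24719788466425716308406125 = 0.00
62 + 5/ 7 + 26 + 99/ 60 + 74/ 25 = 65327/ 700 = 93.32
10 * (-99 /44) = -45 /2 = -22.50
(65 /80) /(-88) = -13 /1408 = -0.01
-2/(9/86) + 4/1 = -136/9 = -15.11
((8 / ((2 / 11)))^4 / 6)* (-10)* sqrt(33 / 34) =-9370240* sqrt(1122) / 51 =-6154275.97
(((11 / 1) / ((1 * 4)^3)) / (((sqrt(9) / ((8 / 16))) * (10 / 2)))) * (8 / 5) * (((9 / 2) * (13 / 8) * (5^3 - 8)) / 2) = 50193 / 12800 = 3.92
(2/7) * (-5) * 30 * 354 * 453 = -48108600/7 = -6872657.14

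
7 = 7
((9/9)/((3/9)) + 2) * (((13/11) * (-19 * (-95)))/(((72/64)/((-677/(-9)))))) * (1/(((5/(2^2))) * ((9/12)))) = 2033383040/2673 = 760711.95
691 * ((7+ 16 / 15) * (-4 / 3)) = -334444 / 45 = -7432.09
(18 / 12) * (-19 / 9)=-19 / 6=-3.17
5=5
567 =567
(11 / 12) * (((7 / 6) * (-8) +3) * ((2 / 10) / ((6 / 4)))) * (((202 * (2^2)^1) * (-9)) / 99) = 7676 / 135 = 56.86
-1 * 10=-10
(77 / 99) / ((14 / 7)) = 7 / 18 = 0.39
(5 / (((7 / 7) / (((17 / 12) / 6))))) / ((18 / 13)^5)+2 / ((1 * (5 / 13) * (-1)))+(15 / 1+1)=7504439909 / 680244480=11.03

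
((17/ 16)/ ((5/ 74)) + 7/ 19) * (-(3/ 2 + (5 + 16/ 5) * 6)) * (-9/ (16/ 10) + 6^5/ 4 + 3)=-96309548127/ 60800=-1584038.62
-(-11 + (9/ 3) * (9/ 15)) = 46/ 5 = 9.20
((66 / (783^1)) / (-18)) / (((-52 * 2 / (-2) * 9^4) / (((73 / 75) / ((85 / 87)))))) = -803 / 58724230500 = -0.00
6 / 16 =3 / 8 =0.38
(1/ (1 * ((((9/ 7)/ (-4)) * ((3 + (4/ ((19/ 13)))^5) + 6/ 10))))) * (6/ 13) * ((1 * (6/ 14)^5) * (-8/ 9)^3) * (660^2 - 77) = 11042796183316480/ 273274644868407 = 40.41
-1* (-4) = 4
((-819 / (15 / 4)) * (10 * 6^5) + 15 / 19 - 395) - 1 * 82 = -322681944 / 19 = -16983260.21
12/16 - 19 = -73/4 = -18.25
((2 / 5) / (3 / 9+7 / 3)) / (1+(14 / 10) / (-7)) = 3 / 16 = 0.19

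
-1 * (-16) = 16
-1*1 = -1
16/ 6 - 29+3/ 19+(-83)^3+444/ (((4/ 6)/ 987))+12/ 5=24376399/ 285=85531.22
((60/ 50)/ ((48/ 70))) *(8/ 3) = 14/ 3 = 4.67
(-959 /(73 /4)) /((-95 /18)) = 69048 /6935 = 9.96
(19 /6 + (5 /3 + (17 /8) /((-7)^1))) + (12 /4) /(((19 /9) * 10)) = 74563 /15960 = 4.67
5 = 5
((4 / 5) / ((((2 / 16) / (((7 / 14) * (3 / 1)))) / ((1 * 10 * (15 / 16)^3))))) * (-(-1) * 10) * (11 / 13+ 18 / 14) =4910625 / 2912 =1686.34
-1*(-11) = 11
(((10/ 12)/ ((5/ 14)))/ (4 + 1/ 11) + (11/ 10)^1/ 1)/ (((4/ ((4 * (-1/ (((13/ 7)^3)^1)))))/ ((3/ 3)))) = -154693/ 593190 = -0.26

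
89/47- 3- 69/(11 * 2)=-4387/1034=-4.24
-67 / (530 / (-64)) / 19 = 2144 / 5035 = 0.43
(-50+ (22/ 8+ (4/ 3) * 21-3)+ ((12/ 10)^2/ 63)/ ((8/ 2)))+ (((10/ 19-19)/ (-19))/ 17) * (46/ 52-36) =-104187077/ 4295900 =-24.25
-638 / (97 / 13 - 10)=754 / 3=251.33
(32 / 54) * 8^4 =65536 / 27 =2427.26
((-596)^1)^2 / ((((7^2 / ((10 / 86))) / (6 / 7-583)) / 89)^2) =1168067035212250000 / 217533001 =5369608426.50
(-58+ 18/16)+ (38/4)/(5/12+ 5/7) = -48.48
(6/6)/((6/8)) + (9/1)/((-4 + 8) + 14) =11/6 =1.83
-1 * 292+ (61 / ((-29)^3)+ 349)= 1390112 / 24389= 57.00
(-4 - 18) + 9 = -13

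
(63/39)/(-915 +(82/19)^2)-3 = -12627630/4206683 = -3.00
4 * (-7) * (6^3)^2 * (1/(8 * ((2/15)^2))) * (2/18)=-1020600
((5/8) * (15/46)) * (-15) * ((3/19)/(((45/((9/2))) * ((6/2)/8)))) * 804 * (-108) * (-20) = -97686000/437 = -223537.76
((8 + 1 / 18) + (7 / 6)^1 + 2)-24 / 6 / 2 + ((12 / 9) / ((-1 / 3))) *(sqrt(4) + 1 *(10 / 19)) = -151 / 171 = -0.88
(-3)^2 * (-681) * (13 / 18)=-8853 / 2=-4426.50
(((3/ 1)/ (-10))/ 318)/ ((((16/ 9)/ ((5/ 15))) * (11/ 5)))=-3/ 37312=-0.00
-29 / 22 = -1.32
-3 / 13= -0.23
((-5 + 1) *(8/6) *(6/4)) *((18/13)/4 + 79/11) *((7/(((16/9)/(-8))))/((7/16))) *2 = 1240128/143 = 8672.22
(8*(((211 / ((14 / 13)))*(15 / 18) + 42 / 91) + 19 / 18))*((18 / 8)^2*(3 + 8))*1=53445645 / 728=73414.35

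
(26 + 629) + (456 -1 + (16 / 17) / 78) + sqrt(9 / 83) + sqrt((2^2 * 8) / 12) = 3 * sqrt(83) / 83 + 2 * sqrt(6) / 3 + 735938 / 663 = 1111.97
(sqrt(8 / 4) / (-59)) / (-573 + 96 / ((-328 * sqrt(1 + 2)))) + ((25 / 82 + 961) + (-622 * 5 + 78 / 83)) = -14617623 / 6806 -164 * sqrt(6) / 32563339059 + 321071 * sqrt(2) / 10854446353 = -2147.76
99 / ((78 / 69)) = 2277 / 26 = 87.58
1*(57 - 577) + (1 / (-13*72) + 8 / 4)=-518.00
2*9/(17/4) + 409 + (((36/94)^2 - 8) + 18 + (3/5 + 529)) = 178936659/187765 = 952.98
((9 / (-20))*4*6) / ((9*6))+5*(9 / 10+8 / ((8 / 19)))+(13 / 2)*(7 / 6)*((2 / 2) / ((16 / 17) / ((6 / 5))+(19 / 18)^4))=3725162601 / 36151370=103.04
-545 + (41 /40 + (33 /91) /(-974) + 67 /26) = -959726203 /1772680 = -541.40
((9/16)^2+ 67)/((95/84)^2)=399987/7600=52.63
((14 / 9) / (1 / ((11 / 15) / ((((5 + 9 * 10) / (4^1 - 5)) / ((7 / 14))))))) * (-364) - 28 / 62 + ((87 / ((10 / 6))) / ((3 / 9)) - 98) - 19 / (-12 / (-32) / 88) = -1748667187 / 397575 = -4398.33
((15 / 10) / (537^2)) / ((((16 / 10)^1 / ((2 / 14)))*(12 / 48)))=5 / 2691444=0.00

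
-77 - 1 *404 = -481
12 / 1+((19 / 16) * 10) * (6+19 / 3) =3803 / 24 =158.46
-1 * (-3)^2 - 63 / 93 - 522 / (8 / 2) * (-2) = 7791 / 31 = 251.32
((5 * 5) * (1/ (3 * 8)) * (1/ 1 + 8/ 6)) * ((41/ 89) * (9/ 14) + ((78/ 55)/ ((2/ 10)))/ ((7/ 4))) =496625/ 46992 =10.57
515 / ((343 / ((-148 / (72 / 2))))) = -19055 / 3087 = -6.17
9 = 9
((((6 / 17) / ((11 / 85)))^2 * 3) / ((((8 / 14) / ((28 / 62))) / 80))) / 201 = 1764000 / 251317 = 7.02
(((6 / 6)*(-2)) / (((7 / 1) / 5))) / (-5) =2 / 7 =0.29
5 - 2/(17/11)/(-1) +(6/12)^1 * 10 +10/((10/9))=345/17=20.29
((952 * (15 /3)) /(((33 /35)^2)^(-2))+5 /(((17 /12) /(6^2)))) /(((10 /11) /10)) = 31179052872 /728875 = 42776.95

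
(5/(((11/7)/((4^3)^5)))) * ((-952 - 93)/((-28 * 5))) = 25501368320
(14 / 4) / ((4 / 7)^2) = 343 / 32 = 10.72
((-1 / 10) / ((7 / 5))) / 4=-1 / 56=-0.02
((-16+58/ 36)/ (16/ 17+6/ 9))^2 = 19386409/ 242064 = 80.09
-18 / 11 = -1.64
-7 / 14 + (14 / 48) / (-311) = -3739 / 7464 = -0.50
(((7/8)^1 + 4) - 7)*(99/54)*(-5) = 19.48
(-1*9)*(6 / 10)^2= -81 / 25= -3.24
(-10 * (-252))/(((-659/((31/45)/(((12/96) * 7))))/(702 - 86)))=-1222144/659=-1854.54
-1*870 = -870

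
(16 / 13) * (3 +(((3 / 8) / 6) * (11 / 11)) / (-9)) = 431 / 117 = 3.68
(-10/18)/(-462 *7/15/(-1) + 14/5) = -25/9828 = -0.00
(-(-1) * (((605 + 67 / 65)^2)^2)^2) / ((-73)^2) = 5797813618100920094117711199197986816 / 1698058207894140625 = 3414378606779988592.38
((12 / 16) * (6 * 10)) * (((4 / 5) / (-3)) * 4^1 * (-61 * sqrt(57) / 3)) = 976 * sqrt(57) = 7368.64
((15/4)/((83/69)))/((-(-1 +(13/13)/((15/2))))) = 15525/4316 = 3.60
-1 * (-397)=397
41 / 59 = 0.69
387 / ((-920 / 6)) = -1161 / 460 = -2.52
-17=-17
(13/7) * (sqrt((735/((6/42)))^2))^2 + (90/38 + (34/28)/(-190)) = 130766869783/2660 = 49160477.36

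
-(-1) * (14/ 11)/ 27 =14/ 297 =0.05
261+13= 274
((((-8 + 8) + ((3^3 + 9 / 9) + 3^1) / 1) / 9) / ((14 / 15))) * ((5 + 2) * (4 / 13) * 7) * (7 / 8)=48.69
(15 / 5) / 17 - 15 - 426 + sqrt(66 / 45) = -7494 / 17 + sqrt(330) / 15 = -439.61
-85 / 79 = -1.08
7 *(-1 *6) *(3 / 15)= -42 / 5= -8.40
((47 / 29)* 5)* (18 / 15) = 282 / 29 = 9.72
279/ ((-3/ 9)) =-837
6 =6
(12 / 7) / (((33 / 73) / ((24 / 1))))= 91.01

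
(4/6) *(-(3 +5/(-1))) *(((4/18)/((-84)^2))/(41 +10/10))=1/1000188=0.00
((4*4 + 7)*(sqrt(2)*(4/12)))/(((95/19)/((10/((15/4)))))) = 184*sqrt(2)/45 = 5.78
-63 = -63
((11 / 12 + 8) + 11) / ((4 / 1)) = 239 / 48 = 4.98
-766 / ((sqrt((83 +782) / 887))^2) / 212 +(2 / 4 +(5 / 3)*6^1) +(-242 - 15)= -11470653 / 45845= -250.21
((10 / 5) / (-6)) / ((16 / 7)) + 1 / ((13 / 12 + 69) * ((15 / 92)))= -11771 / 201840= -0.06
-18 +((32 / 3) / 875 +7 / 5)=-16.59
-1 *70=-70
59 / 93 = 0.63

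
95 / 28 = 3.39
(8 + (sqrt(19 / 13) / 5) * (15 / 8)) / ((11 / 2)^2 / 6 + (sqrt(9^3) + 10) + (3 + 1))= 9 * sqrt(247) / 14365 + 192 / 1105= 0.18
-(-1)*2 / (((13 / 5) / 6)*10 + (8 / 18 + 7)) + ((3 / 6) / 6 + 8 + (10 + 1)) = 12245 / 636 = 19.25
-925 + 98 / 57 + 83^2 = 5965.72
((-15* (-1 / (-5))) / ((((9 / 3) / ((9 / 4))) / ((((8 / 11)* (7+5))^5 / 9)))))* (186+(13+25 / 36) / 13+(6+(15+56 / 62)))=-171655374569472 / 64903553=-2644776.24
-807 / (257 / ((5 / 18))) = -1345 / 1542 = -0.87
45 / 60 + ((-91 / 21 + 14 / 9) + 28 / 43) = -2131 / 1548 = -1.38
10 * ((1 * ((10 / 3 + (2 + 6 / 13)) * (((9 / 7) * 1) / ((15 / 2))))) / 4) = 226 / 91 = 2.48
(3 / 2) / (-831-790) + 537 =1740951 / 3242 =537.00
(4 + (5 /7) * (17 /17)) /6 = 11 /14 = 0.79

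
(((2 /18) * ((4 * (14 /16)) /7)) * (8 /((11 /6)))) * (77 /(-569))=-56 /1707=-0.03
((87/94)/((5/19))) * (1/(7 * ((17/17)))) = 1653/3290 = 0.50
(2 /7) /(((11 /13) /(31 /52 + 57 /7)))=3181 /1078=2.95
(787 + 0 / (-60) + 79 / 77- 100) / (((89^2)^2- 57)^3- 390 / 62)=1642318 / 589564486486731549967283033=0.00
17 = 17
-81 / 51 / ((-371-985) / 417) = 3753 / 7684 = 0.49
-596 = -596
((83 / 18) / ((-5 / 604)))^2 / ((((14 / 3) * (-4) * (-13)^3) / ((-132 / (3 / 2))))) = -6911347916 / 10380825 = -665.78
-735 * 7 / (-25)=1029 / 5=205.80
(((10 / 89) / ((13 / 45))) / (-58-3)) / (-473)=450 / 33382921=0.00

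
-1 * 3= -3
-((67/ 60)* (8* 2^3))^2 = -1149184/ 225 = -5107.48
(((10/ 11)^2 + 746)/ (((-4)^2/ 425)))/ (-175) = -768111/ 6776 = -113.36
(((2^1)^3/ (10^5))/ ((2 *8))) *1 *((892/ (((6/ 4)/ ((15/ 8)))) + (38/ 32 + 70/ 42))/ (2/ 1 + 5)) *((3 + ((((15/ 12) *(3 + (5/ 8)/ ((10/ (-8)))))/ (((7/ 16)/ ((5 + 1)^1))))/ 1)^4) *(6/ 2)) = 434622086491371/ 53782400000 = 8081.12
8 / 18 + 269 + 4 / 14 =16993 / 63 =269.73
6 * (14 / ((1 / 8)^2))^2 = 4816896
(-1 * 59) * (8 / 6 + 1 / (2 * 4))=-2065 / 24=-86.04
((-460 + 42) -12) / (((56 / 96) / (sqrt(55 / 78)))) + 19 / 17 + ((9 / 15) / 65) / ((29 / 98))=184073 / 160225 -860 * sqrt(4290) / 91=-617.84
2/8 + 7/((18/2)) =37/36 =1.03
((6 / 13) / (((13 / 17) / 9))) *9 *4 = 33048 / 169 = 195.55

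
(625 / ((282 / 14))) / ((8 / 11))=48125 / 1128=42.66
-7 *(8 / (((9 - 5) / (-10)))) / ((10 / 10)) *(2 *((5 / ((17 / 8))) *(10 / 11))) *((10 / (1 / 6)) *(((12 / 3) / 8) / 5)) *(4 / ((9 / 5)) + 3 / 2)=7504000 / 561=13376.11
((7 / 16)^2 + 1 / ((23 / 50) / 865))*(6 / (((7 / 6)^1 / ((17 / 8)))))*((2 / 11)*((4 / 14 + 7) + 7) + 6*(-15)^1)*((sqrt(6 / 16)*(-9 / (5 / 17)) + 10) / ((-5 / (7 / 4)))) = 5700944070315 / 906752 - 174448888551639*sqrt(6) / 36270080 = -5494142.84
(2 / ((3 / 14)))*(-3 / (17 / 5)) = -140 / 17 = -8.24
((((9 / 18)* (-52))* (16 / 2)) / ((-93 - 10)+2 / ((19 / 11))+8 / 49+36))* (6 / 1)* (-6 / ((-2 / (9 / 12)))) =2614248 / 61147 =42.75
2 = 2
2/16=1/8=0.12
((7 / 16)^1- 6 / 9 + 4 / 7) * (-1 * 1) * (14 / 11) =-115 / 264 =-0.44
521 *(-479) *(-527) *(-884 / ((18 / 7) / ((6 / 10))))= -27127695516.13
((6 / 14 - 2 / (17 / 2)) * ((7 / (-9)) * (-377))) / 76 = 8671 / 11628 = 0.75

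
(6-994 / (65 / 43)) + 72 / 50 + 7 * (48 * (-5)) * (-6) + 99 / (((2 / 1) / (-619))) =-13786909 / 650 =-21210.63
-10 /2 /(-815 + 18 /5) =25 /4057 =0.01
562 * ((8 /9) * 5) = 22480 /9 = 2497.78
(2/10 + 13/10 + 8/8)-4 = -3/2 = -1.50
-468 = -468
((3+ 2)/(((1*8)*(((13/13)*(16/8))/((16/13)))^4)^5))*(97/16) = 1066526278942720/19004963774880799438801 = 0.00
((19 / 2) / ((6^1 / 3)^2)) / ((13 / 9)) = 1.64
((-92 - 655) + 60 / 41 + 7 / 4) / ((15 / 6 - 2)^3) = -243962 / 41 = -5950.29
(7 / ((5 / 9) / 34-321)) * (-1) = 2142 / 98221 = 0.02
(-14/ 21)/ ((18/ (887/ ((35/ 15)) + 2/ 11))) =-29285/ 2079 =-14.09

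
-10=-10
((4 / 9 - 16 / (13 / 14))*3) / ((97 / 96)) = -62848 / 1261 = -49.84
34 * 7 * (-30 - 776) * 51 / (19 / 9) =-88049052 / 19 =-4634160.63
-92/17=-5.41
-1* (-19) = 19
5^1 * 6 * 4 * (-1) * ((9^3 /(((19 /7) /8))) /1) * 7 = -34292160 /19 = -1804850.53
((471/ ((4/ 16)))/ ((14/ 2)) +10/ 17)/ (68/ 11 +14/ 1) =176539/ 13209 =13.37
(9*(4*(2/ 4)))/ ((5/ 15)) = 54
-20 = -20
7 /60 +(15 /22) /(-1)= -0.57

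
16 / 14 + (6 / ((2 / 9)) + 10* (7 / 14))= 232 / 7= 33.14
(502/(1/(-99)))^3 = -122748653056392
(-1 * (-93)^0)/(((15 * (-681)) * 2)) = 1/20430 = 0.00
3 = 3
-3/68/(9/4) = -1/51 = -0.02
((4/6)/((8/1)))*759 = 63.25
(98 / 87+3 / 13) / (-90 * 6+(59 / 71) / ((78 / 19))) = -217970 / 86692571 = -0.00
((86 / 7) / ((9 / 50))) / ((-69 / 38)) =-163400 / 4347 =-37.59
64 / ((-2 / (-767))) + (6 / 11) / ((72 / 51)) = 1079953 / 44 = 24544.39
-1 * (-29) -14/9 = 247/9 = 27.44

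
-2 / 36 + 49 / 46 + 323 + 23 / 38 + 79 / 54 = 3847393 / 11799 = 326.08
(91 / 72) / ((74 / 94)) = 4277 / 2664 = 1.61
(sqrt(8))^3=16 * sqrt(2)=22.63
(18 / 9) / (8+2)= 1 / 5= 0.20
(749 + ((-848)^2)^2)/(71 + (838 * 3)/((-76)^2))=298683061515144/41261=7238871125.64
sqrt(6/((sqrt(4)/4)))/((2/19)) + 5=5 + 19 * sqrt(3)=37.91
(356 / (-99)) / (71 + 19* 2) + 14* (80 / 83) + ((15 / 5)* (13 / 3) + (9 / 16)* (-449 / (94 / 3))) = 24786589625 / 1347062112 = 18.40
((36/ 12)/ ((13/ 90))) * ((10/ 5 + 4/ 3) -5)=-450/ 13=-34.62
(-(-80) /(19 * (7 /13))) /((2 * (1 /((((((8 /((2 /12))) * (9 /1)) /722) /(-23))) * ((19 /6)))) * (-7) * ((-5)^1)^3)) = -3744 /10171175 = -0.00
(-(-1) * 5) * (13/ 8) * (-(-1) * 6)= 195/ 4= 48.75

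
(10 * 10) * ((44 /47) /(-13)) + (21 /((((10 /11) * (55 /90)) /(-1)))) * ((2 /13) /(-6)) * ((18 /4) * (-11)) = -55.18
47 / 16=2.94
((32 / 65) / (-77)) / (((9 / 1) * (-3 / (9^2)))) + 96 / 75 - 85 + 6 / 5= -2064583 / 25025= -82.50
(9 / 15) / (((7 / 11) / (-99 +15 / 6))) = -6369 / 70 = -90.99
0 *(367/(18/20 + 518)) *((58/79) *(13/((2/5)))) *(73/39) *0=0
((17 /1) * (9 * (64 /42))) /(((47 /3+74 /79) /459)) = 177533856 /27545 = 6445.23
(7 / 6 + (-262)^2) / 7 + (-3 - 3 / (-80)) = 16469863 / 1680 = 9803.49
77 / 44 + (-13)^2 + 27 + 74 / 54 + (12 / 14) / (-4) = 150373 / 756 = 198.91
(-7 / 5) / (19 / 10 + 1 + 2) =-2 / 7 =-0.29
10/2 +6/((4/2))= 8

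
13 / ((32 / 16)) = 13 / 2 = 6.50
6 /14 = 3 /7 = 0.43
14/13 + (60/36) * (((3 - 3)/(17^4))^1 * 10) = 14/13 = 1.08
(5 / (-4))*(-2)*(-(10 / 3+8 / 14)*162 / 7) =-11070 / 49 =-225.92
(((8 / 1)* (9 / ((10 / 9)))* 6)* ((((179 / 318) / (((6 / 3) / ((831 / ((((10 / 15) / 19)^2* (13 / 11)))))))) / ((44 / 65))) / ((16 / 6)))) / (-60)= -39146125581 / 67840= -577036.05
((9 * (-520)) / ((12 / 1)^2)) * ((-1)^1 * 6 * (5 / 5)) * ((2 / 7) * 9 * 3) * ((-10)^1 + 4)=-63180 / 7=-9025.71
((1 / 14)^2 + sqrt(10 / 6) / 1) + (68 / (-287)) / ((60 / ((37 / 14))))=-643 / 120540 + sqrt(15) / 3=1.29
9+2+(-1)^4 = 12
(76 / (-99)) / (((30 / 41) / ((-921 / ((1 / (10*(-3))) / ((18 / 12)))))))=-478306 / 11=-43482.36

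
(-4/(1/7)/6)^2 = 196/9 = 21.78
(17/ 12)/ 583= 0.00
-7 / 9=-0.78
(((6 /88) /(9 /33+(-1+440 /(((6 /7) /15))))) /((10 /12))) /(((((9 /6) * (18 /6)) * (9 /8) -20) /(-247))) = 4446 /25301735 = 0.00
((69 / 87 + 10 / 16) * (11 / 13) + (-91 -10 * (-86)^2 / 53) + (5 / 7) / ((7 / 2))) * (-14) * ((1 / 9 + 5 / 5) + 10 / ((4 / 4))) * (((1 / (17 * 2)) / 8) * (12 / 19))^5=7851512148075 / 503532872431418246144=0.00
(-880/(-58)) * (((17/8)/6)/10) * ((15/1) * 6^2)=8415/29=290.17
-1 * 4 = -4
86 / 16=43 / 8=5.38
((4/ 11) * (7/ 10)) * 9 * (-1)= -126/ 55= -2.29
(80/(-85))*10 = -160/17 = -9.41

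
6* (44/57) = 88/19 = 4.63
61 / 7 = 8.71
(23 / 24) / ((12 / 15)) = 115 / 96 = 1.20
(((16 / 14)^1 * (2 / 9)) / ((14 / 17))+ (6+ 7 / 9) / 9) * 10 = 42130 / 3969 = 10.61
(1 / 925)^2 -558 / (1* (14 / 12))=-478.29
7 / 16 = 0.44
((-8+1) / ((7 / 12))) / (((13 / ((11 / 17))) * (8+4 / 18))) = -594 / 8177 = -0.07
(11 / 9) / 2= 11 / 18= 0.61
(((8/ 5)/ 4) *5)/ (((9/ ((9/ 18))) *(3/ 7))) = 7/ 27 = 0.26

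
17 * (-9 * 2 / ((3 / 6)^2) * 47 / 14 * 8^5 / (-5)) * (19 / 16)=1119264768 / 35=31978993.37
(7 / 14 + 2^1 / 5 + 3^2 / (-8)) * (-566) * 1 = 2547 / 20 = 127.35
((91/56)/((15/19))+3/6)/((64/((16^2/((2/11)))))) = 56.28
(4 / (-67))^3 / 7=-64 / 2105341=-0.00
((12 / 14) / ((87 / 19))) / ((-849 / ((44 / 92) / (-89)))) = 418 / 352794309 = 0.00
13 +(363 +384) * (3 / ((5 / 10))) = 4495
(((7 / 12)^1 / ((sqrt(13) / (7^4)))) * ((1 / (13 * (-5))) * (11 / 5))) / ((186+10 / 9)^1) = -0.07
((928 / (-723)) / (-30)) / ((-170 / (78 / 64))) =-377 / 1229100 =-0.00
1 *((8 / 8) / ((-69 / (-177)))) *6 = 354 / 23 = 15.39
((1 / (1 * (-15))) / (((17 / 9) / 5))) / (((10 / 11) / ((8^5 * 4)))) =-2162688 / 85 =-25443.39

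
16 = 16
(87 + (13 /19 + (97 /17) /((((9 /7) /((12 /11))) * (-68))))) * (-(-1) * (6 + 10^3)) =15970995446 /181203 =88138.69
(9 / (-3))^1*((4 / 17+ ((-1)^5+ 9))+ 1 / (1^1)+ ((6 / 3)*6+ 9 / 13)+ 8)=-19842 / 221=-89.78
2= 2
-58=-58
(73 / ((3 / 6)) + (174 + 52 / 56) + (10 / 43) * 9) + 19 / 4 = 394637 / 1204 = 327.77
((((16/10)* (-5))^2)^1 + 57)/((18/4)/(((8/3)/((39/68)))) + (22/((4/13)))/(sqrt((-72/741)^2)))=394944/2404987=0.16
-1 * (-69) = 69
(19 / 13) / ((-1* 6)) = -19 / 78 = -0.24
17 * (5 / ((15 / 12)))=68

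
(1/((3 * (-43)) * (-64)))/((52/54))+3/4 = 53673/71552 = 0.75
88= 88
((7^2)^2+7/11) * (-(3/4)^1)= -39627/22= -1801.23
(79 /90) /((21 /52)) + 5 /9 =2579 /945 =2.73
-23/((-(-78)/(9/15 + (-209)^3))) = 524936383/195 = 2691981.45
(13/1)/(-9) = -1.44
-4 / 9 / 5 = -4 / 45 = -0.09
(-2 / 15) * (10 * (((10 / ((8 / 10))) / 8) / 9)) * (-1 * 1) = 25 / 108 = 0.23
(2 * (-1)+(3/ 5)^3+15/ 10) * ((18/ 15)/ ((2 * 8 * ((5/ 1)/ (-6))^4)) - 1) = 187369/ 781250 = 0.24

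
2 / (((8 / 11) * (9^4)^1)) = 11 / 26244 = 0.00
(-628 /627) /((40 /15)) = -157 /418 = -0.38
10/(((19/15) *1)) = 150/19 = 7.89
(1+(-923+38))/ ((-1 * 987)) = 884/ 987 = 0.90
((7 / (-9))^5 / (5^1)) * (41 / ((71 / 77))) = -53059699 / 20962395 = -2.53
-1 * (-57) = 57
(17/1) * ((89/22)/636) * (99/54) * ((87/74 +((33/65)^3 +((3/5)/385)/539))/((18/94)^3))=57701120080189811497/1564213087785348000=36.89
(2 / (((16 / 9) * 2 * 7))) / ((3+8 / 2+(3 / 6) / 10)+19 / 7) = 0.01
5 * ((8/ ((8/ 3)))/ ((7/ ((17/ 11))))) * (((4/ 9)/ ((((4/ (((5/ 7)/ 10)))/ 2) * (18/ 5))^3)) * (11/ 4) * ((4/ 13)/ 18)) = 10625/ 157277562624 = 0.00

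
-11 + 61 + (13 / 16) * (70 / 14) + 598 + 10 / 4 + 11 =10649 / 16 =665.56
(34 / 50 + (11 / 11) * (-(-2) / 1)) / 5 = 67 / 125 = 0.54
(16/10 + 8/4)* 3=54/5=10.80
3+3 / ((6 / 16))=11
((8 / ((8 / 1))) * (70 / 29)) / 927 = 70 / 26883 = 0.00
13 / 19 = 0.68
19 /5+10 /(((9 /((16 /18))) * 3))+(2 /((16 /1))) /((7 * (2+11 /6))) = 3234593 /782460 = 4.13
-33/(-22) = 3/2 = 1.50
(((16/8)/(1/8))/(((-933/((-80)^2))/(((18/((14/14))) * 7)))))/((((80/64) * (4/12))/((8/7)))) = -11796480/311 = -37930.80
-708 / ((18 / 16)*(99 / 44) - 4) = 482.04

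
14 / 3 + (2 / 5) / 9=212 / 45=4.71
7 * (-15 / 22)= -4.77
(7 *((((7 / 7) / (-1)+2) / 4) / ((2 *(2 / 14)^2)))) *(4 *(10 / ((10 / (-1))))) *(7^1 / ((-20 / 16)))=4802 / 5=960.40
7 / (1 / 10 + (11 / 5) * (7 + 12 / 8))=35 / 94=0.37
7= 7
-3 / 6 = -1 / 2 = -0.50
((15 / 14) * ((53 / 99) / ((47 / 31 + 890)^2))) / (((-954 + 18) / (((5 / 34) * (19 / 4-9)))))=1273325 / 2642345531489664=0.00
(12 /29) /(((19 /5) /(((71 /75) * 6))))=1704 /2755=0.62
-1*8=-8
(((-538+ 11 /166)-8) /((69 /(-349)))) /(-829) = -31628125 /9495366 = -3.33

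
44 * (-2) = -88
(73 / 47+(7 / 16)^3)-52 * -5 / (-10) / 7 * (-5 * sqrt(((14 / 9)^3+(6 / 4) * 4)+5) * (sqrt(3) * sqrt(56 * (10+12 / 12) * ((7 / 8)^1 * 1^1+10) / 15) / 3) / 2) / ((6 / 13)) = 315129 / 192512+169 * sqrt(360506685) / 3402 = 944.85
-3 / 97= -0.03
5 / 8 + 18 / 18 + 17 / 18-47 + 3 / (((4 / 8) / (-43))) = -21775 / 72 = -302.43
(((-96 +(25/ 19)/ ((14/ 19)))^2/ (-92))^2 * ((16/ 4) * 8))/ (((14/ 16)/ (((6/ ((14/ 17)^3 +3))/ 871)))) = 89223077041652838/ 135387941376779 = 659.02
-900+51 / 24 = -7183 / 8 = -897.88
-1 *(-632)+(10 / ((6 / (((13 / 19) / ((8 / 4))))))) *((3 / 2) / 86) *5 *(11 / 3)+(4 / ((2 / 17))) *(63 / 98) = 89770841 / 137256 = 654.04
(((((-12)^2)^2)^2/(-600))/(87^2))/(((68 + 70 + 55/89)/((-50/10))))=177168384/51877085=3.42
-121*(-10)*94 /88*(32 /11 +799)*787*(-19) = -30996597055 /2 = -15498298527.50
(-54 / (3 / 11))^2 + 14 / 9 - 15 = 352715 / 9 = 39190.56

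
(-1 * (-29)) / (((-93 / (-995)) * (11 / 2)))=57710 / 1023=56.41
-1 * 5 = -5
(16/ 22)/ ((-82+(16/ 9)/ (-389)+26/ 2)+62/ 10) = -70020/ 6046667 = -0.01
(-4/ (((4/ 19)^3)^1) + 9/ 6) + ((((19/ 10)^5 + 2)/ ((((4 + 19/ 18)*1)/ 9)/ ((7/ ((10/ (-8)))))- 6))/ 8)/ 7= -1182287295269/ 2767100000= -427.27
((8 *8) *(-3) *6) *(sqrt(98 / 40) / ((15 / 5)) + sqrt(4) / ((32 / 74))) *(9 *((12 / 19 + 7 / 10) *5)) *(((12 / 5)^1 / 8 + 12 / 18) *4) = -117274608 / 95 - 29582784 *sqrt(5) / 475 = -1373730.85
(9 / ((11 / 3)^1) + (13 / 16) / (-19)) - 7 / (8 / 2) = 2213 / 3344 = 0.66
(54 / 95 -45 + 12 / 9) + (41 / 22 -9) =-314971 / 6270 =-50.23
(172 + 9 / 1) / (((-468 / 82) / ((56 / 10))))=-103894 / 585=-177.60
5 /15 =1 /3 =0.33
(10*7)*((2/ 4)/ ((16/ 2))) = 35/ 8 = 4.38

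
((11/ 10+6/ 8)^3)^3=129961739795077/ 512000000000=253.83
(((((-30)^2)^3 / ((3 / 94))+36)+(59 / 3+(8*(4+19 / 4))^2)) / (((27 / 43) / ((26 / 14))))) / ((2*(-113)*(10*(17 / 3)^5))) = -6759889819527 / 1321302220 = -5116.08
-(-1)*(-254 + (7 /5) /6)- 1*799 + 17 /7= -1050.34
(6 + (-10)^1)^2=16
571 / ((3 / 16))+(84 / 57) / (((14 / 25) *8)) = 694411 / 228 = 3045.66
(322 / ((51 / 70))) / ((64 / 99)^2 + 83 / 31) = 2282783580 / 15987803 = 142.78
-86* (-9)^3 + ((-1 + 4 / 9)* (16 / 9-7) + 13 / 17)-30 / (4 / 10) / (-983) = 84867099613 / 1353591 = 62697.74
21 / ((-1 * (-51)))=7 / 17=0.41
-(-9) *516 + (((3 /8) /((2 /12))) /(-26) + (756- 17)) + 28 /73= 40869991 /7592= 5383.30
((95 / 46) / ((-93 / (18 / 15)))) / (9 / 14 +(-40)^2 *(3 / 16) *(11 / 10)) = -266 / 3300477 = -0.00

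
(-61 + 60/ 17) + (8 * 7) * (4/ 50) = -22521/ 425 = -52.99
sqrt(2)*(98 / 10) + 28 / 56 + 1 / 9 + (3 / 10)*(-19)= -229 / 45 + 49*sqrt(2) / 5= 8.77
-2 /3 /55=-2 /165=-0.01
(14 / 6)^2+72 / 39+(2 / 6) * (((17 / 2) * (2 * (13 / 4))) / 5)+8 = 44399 / 2340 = 18.97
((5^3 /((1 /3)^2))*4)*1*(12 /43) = 54000 /43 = 1255.81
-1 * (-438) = 438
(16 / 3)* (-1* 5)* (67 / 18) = -2680 / 27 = -99.26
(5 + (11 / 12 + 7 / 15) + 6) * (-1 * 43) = -31949 / 60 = -532.48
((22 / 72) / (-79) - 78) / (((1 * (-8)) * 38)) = 221843 / 864576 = 0.26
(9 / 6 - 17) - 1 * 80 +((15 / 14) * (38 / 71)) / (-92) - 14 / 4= -4526961 / 45724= -99.01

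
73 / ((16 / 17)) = 1241 / 16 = 77.56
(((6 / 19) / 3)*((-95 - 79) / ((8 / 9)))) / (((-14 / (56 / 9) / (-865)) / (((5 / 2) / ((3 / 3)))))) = -19803.95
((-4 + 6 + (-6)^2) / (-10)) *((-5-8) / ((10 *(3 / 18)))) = 741 / 25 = 29.64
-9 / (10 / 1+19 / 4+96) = -36 / 443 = -0.08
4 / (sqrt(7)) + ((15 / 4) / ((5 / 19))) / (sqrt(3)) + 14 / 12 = 7 / 6 + 4 * sqrt(7) / 7 + 19 * sqrt(3) / 4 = 10.91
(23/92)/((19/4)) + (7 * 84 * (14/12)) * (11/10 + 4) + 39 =3537.65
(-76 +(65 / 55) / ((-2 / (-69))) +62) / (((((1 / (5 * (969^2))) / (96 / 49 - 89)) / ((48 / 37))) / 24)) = -6793199549812800 / 19943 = -340630775199.96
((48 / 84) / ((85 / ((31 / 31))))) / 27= 4 / 16065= 0.00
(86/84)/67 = 43/2814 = 0.02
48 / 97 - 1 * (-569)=55241 / 97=569.49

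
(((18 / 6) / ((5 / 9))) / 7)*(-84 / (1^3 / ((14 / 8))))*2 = -1134 / 5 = -226.80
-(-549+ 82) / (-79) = -467 / 79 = -5.91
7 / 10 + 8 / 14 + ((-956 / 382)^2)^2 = 3772792517049 / 93160435270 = 40.50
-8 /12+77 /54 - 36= -1903 /54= -35.24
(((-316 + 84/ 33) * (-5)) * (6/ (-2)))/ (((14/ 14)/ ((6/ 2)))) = -155160/ 11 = -14105.45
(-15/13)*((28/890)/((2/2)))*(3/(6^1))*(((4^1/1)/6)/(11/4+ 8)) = -56/49751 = -0.00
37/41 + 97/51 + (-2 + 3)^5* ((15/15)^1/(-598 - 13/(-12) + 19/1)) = 40641748/14501085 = 2.80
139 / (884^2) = 139 / 781456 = 0.00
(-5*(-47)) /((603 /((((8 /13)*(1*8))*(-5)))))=-75200 /7839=-9.59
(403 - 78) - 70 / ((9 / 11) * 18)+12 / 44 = 285583 / 891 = 320.52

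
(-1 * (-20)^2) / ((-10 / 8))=320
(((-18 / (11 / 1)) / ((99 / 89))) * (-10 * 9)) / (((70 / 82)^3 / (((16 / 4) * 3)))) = 2649874608 / 1037575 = 2553.91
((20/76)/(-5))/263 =-1/4997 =-0.00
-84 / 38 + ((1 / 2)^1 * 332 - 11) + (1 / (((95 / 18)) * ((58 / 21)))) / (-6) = 841807 / 5510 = 152.78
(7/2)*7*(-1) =-49/2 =-24.50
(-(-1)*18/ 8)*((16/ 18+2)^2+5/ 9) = 721/ 36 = 20.03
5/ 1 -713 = -708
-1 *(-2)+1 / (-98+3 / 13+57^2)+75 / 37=6104415 / 1515742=4.03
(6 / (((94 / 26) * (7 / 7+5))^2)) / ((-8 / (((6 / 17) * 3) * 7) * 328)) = -3549 / 98539072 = -0.00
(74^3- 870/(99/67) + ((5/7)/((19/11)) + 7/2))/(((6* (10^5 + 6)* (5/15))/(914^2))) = 741815408946005/438926334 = 1690068.13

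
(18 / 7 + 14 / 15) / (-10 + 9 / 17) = -272 / 735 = -0.37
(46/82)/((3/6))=46/41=1.12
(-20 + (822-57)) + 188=933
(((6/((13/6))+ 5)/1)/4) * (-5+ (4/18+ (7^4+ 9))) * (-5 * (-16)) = 43726940/117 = 373734.53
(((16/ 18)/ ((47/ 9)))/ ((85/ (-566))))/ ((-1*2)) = 2264/ 3995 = 0.57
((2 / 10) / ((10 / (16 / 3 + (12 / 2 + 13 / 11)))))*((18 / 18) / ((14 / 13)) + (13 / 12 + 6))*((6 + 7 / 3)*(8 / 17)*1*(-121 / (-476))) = 436777 / 218484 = 2.00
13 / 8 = 1.62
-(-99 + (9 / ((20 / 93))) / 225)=98.81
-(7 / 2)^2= -49 / 4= -12.25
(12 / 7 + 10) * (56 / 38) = 328 / 19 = 17.26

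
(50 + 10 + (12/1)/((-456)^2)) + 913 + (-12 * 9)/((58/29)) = 15924433/17328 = 919.00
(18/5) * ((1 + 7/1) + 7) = 54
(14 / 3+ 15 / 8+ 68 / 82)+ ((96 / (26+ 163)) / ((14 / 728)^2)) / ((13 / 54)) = 39347795 / 6888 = 5712.51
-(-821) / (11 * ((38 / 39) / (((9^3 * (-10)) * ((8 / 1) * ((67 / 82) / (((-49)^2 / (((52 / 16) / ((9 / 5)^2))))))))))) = -31374617625 / 20574169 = -1524.95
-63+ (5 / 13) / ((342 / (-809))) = -284143 / 4446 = -63.91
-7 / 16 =-0.44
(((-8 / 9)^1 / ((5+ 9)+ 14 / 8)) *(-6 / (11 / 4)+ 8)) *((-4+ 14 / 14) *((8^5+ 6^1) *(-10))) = -95887360 / 297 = -322853.06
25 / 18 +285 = 5155 / 18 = 286.39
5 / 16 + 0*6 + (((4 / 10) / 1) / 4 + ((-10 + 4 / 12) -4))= -13.25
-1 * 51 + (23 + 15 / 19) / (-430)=-208561 / 4085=-51.06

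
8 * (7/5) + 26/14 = 457/35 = 13.06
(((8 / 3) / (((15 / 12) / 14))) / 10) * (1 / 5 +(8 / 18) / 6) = 8288 / 10125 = 0.82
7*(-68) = -476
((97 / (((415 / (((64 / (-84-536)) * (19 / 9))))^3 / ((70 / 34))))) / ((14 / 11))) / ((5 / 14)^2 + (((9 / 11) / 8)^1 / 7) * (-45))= 0.00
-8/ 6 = -4/ 3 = -1.33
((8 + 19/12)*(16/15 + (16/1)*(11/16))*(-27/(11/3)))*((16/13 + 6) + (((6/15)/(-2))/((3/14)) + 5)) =-27513267/2860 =-9620.02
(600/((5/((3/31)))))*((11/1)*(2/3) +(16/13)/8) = 35040/403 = 86.95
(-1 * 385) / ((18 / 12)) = -770 / 3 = -256.67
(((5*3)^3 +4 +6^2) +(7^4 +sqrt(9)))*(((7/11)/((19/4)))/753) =14812/14307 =1.04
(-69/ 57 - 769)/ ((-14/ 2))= 14634/ 133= 110.03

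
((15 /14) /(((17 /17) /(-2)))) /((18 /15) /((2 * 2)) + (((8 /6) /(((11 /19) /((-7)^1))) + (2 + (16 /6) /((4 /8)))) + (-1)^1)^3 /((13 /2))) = 0.01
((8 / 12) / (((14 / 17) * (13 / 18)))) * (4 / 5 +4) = 2448 / 455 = 5.38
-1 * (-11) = 11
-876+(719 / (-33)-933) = -60416 / 33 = -1830.79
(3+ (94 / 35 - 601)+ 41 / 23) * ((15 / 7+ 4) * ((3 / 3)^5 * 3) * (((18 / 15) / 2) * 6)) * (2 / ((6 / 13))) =-4807553166 / 28175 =-170631.88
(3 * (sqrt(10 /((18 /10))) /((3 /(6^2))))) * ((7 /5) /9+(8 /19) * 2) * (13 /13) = 3412 * sqrt(2) /57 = 84.65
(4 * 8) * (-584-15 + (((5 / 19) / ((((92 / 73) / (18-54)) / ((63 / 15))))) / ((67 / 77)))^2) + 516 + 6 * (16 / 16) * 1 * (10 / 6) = 20135054593230 / 857259841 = 23487.69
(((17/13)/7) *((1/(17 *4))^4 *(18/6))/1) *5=15/114453248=0.00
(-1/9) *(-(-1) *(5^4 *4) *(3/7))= -2500/21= -119.05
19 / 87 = 0.22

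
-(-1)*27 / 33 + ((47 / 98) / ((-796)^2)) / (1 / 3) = 558850863 / 683038048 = 0.82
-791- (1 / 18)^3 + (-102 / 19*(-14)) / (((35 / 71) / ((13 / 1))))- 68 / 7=4581437743 / 3878280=1181.31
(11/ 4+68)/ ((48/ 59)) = 16697/ 192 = 86.96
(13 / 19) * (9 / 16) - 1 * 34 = -10219 / 304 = -33.62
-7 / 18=-0.39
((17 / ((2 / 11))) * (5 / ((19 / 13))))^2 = 147744025 / 1444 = 102315.81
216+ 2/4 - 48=337/2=168.50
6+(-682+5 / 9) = -6079 / 9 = -675.44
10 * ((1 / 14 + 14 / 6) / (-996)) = -505 / 20916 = -0.02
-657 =-657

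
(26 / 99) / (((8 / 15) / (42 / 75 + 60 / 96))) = 1027 / 1760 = 0.58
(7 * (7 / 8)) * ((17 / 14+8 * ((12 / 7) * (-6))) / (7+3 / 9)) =-23835 / 352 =-67.71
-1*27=-27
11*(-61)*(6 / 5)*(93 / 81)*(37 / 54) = -769637 / 1215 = -633.45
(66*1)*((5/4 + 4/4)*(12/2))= 891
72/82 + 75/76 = 5811/3116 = 1.86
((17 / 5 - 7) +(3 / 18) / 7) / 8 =-751 / 1680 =-0.45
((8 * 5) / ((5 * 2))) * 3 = 12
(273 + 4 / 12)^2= 672400 / 9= 74711.11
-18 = -18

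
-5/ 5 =-1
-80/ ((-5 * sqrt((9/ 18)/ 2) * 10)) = 16/ 5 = 3.20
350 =350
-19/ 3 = -6.33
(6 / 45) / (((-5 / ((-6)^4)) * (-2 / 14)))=6048 / 25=241.92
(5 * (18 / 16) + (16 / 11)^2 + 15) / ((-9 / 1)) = -22013 / 8712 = -2.53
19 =19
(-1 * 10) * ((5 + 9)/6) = -70/3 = -23.33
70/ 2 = 35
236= 236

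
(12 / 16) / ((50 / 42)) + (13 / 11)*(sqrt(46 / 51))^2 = 95143 / 56100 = 1.70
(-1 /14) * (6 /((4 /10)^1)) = -15 /14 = -1.07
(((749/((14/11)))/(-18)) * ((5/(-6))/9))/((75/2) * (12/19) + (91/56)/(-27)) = 111815/872577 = 0.13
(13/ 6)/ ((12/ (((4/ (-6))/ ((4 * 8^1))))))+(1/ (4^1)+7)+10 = 59603/ 3456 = 17.25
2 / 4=0.50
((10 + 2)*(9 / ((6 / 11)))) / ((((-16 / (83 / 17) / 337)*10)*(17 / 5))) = -598.86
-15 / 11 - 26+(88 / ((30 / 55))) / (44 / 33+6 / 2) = 1411 / 143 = 9.87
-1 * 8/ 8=-1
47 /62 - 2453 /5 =-151851 /310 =-489.84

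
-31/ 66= -0.47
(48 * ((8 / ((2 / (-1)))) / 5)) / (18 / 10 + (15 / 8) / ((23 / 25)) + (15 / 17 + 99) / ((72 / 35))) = -1801728 / 2458231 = -0.73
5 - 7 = -2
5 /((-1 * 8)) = -5 /8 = -0.62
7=7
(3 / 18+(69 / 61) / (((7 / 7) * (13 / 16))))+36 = 178705 / 4758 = 37.56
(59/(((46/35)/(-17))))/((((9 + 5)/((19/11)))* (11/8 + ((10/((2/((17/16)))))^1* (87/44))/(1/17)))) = -1524560/2913709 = -0.52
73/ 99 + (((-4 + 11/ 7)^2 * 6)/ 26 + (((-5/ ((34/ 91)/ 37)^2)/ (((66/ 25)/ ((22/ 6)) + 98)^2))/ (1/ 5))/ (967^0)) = -10238919484670879/ 444040692967872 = -23.06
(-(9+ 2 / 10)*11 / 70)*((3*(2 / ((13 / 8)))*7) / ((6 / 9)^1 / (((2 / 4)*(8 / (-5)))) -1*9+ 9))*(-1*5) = -224.20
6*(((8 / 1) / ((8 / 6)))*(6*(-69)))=-14904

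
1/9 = 0.11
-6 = -6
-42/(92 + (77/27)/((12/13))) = -13608/30809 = -0.44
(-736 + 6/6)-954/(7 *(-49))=-251151/343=-732.22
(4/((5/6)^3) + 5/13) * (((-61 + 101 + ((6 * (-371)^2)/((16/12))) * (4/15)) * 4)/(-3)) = -3013669976/1875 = -1607290.65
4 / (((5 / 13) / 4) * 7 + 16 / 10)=1040 / 591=1.76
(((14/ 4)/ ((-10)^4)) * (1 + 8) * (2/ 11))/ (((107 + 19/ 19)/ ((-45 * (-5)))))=0.00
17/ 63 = 0.27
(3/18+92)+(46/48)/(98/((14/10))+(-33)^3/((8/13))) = 86013789/933242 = 92.17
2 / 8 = 1 / 4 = 0.25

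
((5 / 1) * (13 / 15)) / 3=1.44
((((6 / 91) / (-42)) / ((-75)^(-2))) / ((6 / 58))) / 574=-54375 / 365638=-0.15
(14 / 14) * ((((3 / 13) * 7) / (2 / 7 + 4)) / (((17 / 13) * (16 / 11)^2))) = 5929 / 43520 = 0.14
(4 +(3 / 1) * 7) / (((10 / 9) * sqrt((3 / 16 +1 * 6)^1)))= 9.05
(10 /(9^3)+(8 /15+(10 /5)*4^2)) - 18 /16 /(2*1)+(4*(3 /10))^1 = 1935323 /58320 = 33.18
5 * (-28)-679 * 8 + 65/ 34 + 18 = -188771/ 34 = -5552.09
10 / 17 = 0.59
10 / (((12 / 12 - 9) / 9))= -45 / 4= -11.25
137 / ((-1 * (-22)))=137 / 22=6.23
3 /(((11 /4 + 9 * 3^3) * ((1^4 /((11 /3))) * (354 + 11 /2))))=88 /706777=0.00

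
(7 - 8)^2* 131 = 131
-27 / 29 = -0.93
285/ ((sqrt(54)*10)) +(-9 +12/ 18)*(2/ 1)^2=-100/ 3 +19*sqrt(6)/ 12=-29.45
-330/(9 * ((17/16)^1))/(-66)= 80/153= 0.52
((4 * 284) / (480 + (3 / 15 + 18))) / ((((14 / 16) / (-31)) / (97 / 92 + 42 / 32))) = -191.20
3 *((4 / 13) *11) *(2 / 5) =4.06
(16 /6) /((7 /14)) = 16 /3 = 5.33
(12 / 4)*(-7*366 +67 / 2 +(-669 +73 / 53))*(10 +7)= -17278239 / 106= -163002.25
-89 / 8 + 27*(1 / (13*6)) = -1121 / 104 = -10.78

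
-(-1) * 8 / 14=4 / 7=0.57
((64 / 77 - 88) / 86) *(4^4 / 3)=-859136 / 9933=-86.49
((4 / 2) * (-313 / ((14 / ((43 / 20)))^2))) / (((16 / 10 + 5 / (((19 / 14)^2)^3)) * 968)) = -0.01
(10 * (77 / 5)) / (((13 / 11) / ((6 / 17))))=10164 / 221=45.99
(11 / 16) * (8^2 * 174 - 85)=7597.56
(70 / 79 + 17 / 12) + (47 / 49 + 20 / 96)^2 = 400511575 / 109255104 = 3.67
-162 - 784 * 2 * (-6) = 9246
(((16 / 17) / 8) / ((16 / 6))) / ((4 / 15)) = 45 / 272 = 0.17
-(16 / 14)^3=-512 / 343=-1.49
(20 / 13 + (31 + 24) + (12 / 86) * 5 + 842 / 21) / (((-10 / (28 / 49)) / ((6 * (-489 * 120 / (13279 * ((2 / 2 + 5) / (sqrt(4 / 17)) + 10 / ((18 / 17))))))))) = -150853913190 / 6910776691 + 814611131226 * sqrt(17) / 117483203747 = 6.76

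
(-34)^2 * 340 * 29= 11398160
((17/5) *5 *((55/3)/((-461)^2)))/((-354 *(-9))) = 935/2031275718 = 0.00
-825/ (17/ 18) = -14850/ 17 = -873.53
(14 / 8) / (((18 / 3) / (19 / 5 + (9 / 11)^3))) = 101269 / 79860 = 1.27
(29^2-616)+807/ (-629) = 140718/ 629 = 223.72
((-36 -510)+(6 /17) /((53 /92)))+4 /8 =-981887 /1802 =-544.89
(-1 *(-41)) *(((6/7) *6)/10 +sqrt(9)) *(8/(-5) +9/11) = -216849/1925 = -112.65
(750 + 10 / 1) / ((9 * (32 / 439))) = 41705 / 36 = 1158.47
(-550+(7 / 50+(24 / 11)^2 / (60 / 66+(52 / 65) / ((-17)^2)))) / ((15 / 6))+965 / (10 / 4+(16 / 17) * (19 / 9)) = -38124967163 / 13681430125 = -2.79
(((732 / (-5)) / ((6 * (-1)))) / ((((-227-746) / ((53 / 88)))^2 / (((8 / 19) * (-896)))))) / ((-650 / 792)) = 0.00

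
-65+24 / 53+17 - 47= -5011 / 53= -94.55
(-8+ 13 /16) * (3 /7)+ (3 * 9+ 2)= 2903 /112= 25.92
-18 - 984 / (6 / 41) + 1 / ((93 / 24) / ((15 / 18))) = -626986 / 93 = -6741.78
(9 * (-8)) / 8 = -9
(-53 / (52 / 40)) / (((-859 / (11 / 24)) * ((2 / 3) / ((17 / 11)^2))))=76585 / 982696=0.08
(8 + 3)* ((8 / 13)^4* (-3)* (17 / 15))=-765952 / 142805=-5.36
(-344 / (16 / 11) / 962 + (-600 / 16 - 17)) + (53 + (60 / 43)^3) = 148519987 / 152971468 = 0.97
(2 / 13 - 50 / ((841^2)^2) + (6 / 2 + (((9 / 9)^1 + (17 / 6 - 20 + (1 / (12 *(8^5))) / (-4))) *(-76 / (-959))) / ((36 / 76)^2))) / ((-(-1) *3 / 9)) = -72536162923990391249177 / 9458948214642025562112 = -7.67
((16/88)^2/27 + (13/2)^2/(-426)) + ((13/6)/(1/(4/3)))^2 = 8.25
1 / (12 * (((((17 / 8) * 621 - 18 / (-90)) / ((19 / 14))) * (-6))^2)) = 9025 / 3687334423227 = 0.00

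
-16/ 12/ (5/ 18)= -24/ 5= -4.80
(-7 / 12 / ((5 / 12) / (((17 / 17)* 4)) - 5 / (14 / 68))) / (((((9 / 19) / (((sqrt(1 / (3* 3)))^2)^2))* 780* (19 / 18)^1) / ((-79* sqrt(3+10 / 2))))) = -15484* sqrt(2) / 128334375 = -0.00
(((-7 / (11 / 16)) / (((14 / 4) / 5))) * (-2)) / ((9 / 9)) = 320 / 11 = 29.09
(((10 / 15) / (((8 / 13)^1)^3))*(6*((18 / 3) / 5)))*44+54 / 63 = 907.12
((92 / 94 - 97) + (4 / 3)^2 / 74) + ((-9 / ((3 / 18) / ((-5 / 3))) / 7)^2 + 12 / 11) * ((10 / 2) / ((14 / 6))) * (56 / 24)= 6208712273 / 8435889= 735.99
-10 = -10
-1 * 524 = -524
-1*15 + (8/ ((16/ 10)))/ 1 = -10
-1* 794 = -794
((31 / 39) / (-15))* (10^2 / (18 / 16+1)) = -4960 / 1989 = -2.49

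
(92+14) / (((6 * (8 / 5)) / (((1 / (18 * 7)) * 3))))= 265 / 1008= 0.26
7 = 7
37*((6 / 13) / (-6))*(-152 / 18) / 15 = 2812 / 1755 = 1.60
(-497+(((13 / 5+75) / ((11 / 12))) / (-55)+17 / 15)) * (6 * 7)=-63195412 / 3025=-20891.05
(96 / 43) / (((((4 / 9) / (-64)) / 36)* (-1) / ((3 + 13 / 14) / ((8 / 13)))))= 22239360 / 301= 73884.92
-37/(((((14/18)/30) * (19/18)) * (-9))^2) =-10789200/17689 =-609.94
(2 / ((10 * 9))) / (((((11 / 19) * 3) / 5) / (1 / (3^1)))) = 19 / 891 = 0.02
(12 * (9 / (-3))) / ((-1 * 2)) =18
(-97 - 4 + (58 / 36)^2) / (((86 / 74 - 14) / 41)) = 48366511 / 153900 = 314.27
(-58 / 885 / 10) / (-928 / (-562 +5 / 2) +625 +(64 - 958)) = 10817 / 441253625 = 0.00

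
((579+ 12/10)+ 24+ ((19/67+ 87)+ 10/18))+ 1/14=29213987/42210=692.11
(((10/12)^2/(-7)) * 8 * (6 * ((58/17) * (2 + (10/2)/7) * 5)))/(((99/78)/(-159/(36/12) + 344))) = -50551.93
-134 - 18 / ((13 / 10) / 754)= -10574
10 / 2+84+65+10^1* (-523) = -5076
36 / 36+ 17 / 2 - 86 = -153 / 2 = -76.50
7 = 7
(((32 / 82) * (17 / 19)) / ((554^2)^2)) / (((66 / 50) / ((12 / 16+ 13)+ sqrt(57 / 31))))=425 * sqrt(1767) / 4691720885303397+ 2125 / 55034849094468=0.00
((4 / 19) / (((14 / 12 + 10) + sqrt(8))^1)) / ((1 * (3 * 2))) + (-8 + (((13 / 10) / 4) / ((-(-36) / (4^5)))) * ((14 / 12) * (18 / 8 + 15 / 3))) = 756401024 / 10775565 - 48 * sqrt(2) / 79819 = 70.20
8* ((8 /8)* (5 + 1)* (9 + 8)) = 816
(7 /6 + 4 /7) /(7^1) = 73 /294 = 0.25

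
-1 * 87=-87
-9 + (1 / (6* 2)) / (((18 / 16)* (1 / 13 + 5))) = -8006 / 891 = -8.99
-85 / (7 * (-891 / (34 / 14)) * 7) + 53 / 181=16459034 / 55315953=0.30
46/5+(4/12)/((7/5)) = 991/105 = 9.44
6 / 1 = 6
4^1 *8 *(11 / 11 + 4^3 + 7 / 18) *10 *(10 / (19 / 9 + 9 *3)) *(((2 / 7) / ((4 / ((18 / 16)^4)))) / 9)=21450825 / 234752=91.38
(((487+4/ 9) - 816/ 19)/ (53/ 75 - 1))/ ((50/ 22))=-76009/ 114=-666.75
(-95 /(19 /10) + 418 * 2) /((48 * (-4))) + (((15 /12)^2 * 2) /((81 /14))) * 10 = 3389 /2592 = 1.31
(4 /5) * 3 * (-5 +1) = -48 /5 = -9.60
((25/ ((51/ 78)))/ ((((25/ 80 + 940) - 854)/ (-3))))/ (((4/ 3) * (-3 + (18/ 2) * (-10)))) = 7800/ 727787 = 0.01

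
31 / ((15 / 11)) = 341 / 15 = 22.73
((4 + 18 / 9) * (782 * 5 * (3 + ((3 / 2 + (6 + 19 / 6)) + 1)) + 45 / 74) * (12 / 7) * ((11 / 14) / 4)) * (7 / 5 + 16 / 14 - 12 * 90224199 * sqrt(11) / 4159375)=7478245203 / 25382 - 4135150255564458 * sqrt(11) / 137108125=-99734030.87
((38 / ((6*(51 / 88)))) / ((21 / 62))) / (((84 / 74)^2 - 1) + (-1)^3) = -70958008 / 1564731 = -45.35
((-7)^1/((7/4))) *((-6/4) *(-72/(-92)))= 4.70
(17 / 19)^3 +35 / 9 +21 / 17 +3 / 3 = 7178572 / 1049427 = 6.84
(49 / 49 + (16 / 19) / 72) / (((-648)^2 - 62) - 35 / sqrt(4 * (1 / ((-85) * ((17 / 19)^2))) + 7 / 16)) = 102935 * sqrt(1405815) / 373885288848543687 + 600635831487 / 249256859232362458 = 0.00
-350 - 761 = -1111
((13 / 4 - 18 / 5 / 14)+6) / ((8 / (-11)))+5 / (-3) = -14.03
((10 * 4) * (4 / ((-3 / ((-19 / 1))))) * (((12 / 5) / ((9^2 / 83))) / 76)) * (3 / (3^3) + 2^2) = 98272 / 729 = 134.80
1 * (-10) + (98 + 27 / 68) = 6011 / 68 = 88.40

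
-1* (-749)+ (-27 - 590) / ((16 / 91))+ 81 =-42867 / 16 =-2679.19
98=98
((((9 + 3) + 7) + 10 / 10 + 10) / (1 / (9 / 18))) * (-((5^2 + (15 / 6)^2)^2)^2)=-3662109375 / 256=-14305114.75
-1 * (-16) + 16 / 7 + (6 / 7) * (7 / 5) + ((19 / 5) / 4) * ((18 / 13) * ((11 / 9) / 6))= 19.75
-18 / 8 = -9 / 4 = -2.25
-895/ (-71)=895/ 71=12.61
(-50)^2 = 2500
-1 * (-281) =281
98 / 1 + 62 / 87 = 98.71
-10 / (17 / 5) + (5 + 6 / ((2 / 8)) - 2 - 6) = 307 / 17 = 18.06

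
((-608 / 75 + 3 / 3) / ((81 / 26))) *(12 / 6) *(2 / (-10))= 0.91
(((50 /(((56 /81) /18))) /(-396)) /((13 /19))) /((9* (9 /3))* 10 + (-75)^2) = -855 /1049048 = -0.00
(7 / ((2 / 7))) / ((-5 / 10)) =-49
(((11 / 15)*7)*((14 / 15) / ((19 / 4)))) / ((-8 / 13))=-7007 / 4275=-1.64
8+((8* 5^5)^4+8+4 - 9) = 390625000000000011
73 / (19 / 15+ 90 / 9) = 1095 / 169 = 6.48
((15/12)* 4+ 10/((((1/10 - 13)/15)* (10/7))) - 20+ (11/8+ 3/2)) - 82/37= -286135/12728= -22.48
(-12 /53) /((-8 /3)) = 9 /106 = 0.08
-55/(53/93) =-5115/53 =-96.51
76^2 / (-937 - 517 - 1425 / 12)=-23104 / 6291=-3.67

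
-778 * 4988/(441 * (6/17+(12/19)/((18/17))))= -9268.37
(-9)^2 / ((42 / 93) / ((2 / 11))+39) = 2511 / 1286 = 1.95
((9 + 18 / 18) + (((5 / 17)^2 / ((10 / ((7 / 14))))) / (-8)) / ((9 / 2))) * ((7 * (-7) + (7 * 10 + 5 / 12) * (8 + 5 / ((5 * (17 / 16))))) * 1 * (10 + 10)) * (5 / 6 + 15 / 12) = 1540345713125 / 6367248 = 241917.03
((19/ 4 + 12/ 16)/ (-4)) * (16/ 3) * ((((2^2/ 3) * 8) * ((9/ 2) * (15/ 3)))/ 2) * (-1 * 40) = 35200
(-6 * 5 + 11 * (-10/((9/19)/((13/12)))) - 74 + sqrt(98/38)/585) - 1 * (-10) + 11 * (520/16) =7 * sqrt(19)/11115 + 322/27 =11.93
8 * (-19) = -152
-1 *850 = -850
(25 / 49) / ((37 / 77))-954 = -246811 / 259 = -952.94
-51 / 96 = -17 / 32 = -0.53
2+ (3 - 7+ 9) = 7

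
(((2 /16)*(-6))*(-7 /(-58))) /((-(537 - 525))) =0.01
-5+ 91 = 86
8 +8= 16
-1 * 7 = -7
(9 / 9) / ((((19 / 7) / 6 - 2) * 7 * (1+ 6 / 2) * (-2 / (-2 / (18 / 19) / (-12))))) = 0.00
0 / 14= 0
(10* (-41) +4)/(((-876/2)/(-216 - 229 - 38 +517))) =6902/219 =31.52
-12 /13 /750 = -2 /1625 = -0.00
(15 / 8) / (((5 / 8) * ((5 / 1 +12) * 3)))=1 / 17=0.06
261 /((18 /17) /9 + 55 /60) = 53244 /211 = 252.34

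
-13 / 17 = -0.76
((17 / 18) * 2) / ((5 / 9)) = 17 / 5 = 3.40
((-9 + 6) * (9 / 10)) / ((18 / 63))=-189 / 20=-9.45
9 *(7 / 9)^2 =5.44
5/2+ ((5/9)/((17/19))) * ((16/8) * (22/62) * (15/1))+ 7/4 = 68677/6324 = 10.86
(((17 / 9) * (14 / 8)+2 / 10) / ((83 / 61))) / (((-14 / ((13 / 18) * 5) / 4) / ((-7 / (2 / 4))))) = 500383 / 13446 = 37.21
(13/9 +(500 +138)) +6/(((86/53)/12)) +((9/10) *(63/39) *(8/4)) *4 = 17493977/25155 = 695.45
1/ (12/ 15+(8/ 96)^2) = 1.24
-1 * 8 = -8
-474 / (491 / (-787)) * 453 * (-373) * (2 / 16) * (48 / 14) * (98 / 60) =-220611502377 / 2455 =-89862119.09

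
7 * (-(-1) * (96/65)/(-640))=-21/1300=-0.02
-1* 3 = -3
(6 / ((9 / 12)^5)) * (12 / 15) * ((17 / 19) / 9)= 139264 / 69255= 2.01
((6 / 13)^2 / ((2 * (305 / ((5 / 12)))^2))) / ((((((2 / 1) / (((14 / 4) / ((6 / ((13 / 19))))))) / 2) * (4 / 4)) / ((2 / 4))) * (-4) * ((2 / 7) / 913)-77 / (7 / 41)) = -44737 / 101504618026136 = -0.00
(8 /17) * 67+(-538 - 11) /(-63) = 4789 /119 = 40.24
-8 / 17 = -0.47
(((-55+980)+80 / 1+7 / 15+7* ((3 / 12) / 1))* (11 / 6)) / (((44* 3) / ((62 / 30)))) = 1873423 / 64800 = 28.91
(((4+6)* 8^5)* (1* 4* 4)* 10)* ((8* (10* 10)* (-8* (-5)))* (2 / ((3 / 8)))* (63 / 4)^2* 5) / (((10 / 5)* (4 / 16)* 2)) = 11098128384000000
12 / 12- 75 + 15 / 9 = -217 / 3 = -72.33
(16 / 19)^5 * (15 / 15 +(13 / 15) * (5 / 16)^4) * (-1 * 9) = -9515184 / 2476099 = -3.84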